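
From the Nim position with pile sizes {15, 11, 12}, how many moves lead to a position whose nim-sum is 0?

3

Compute the nim-sum pairwise:
15 ^ 11 = 4
4 ^ 12 = 8
The overall nim-sum is X = 8. A pile of size p has a winning move iff p XOR X < p (reduce it to p XOR X).
  15: 15 XOR 8 = 7 < 15 — winning move (to 7).
  11: 11 XOR 8 = 3 < 11 — winning move (to 3).
  12: 12 XOR 8 = 4 < 12 — winning move (to 4).
That gives 3 winning moves.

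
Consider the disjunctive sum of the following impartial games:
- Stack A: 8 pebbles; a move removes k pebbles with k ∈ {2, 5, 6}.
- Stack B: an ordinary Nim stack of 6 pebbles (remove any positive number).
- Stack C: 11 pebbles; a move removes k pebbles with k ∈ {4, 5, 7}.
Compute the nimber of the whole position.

Grundy values for stack A (subtraction set {2, 5, 6}):
k:     0  1  2  3  4  5  6  7  8
g(k):  0  0  1  1  0  2  1  3  0
So g(8) = 0.
Stack B is a plain Nim stack of size 6, so its Grundy value is 6.
Build the Grundy sequence for stack C with g(k) = mex{g(k−s) : s ∈ {4, 5, 7}, s ≤ k}:
k:     0  1  2  3  4  5  6  7  8  9 10 11
g(k):  0  0  0  0  1  1  1  1  2  2  2  0
So g(11) = 0.
The value of a disjunctive sum is the nim-sum of the parts.
Combined value = 0 ⊕ 6 ⊕ 0 = 6.

6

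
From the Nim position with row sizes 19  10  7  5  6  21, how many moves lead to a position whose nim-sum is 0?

1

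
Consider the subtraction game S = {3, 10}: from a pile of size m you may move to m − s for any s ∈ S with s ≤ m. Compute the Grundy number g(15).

0

Grundy values for subtraction set {3, 10}:
k:     0  1  2  3  4  5  6  7  8  9 10 11 12 13 14 15
g(k):  0  0  0  1  1  1  0  0  0  1  1  1  2  0  0  0
So g(15) = 0.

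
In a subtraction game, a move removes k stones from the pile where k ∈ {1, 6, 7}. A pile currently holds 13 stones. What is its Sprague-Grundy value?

Grundy values for subtraction set {1, 6, 7}:
k:     0  1  2  3  4  5  6  7  8  9 10 11 12 13
g(k):  0  1  0  1  0  1  2  3  2  3  2  3  0  1
So g(13) = 1.

1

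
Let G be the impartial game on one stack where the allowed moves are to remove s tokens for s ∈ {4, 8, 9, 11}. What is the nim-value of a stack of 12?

Build the Grundy sequence with g(k) = mex{g(k−s) : s ∈ {4, 8, 9, 11}, s ≤ k}:
k:     0  1  2  3  4  5  6  7  8  9 10 11 12
g(k):  0  0  0  0  1  1  1  1  2  2  2  2  3
So g(12) = 3.

3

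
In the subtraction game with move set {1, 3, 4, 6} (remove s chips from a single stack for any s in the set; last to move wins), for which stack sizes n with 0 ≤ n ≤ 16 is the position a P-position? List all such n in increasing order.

0, 2, 7, 9, 14, 16

Compute g(0), g(1), … for moves {1, 3, 4, 6}:
k:     0  1  2  3  4  5  6  7  8  9 10 11 12 13 14 15 16
g(k):  0  1  0  1  2  3  2  0  1  0  1  2  3  2  0  1  0
The P-positions (g = 0) in 0..16 are 0, 2, 7, 9, 14, 16.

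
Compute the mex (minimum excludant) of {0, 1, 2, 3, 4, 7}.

5

The values 0, 1, 2, 3, 4 are all present; 5 is the first non-negative integer missing from the set.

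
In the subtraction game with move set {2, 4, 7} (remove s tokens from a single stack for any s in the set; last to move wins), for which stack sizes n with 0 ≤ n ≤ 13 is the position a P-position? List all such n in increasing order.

0, 1, 6, 9, 12

Grundy values for subtraction set {2, 4, 7}:
k:     0  1  2  3  4  5  6  7  8  9 10 11 12 13
g(k):  0  0  1  1  2  2  0  3  1  0  2  1  0  2
The P-positions (g = 0) in 0..13 are 0, 1, 6, 9, 12.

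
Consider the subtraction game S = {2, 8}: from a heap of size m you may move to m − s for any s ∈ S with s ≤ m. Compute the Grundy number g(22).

1

Grundy values for subtraction set {2, 8}:
k:     0  1  2  3  4  5  6  7  8  9 10 11 12 13 14 15 16 17 18 19 20 21 22
g(k):  0  0  1  1  0  0  1  1  2  2  0  0  1  1  0  0  1  1  2  2  0  0  1
So g(22) = 1.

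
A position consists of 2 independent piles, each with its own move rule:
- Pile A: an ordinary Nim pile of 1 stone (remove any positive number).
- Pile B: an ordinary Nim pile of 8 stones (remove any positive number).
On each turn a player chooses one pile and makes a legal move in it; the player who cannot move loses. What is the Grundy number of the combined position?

Pile A is a plain Nim pile of size 1, so its Grundy value is 1.
Pile B is a plain Nim pile of size 8, so its Grundy value is 8.
By the Sprague-Grundy theorem, the Grundy value of a sum of independent games is the XOR of the component values.
Combined value = 1 XOR 8 = 9.

9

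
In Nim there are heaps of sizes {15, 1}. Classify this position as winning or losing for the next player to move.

Winning position

Compute the nim-sum pairwise:
15 ^ 1 = 14
The nim-sum is 14 ≠ 0, so this is an N-position: the player to move can win.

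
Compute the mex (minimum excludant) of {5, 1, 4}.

0 is not in the set, so the mex is 0.

0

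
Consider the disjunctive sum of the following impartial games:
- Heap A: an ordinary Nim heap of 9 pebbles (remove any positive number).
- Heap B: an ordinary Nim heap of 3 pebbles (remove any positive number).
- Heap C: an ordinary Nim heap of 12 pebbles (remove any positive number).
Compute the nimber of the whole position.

6

Heap A is a plain Nim heap of size 9, so its Grundy value is 9.
Heap B is a plain Nim heap of size 3, so its Grundy value is 3.
Heap C is a plain Nim heap of size 12, so its Grundy value is 12.
The value of a disjunctive sum is the nim-sum of the parts.
Combined value = 9 ⊕ 3 ⊕ 12 = 6.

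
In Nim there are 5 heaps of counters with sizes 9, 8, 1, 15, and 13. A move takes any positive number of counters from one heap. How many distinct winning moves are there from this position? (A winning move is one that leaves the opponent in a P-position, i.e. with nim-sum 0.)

In binary:
  1001  (9)
  1000  (8)
  0001  (1)
  1111  (15)
  1101  (13)
  ----
  0010  (2)
The overall nim-sum is X = 2. A heap of size p has a winning move iff p XOR X < p (reduce it to p XOR X).
  9: 9 XOR 2 = 11 ≥ 9 — no move.
  8: 8 XOR 2 = 10 ≥ 8 — no move.
  1: 1 XOR 2 = 3 ≥ 1 — no move.
  15: 15 XOR 2 = 13 < 15 — winning move (to 13).
  13: 13 XOR 2 = 15 ≥ 13 — no move.
That gives 1 winning move.

1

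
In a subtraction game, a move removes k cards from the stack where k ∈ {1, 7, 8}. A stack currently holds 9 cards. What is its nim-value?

3

Compute g(0), g(1), … for moves {1, 7, 8}:
g(0) = mex{} = 0
g(1) = mex{0} = 1
g(2) = mex{1} = 0
g(3) = mex{0} = 1
g(4) = mex{1} = 0
g(5) = mex{0} = 1
g(6) = mex{1} = 0
g(7) = mex{0} = 1
g(8) = mex{0,1} = 2
g(9) = mex{0,1,2} = 3
So g(9) = 3.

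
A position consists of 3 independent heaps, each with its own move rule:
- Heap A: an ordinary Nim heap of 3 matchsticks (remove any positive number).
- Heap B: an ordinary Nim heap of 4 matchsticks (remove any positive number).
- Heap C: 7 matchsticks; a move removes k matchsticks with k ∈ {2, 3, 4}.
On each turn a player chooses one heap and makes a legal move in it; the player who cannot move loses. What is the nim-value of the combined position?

7

Heap A is a plain Nim heap of size 3, so its Grundy value is 3.
Heap B is a plain Nim heap of size 4, so its Grundy value is 4.
For heap C, compute g(0), g(1), … with moves {2, 3, 4}:
k:     0  1  2  3  4  5  6  7
g(k):  0  0  1  1  2  2  0  0
So g(7) = 0.
The value of a disjunctive sum is the nim-sum of the parts.
Combined value = 3 XOR 4 XOR 0 = 7.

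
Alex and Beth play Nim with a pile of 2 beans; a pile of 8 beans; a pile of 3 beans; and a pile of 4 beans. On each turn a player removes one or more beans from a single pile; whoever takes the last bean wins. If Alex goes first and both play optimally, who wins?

Alex wins

Nim-sum: 2 ⊕ 8 ⊕ 3 ⊕ 4 = 13.
The nim-sum is 13 ≠ 0, so this is an N-position: the player to move can win; Alex has a winning move.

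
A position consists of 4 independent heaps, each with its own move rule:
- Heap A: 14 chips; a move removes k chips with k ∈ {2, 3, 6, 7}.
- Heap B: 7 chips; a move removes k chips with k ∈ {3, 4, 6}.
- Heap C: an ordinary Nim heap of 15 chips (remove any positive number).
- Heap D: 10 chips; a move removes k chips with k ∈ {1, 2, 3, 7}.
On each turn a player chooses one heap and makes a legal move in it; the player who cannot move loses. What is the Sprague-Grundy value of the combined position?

Grundy values for heap A (subtraction set {2, 3, 6, 7}):
g(0) = mex{} = 0
g(1) = mex{} = 0
g(2) = mex{0} = 1
g(3) = mex{0} = 1
g(4) = mex{0,1} = 2
g(5) = mex{1} = 0
g(6) = mex{0,1,2} = 3
g(7) = mex{0,2} = 1
g(8) = mex{0,1,3} = 2
g(9) = mex{1,3} = 0
g(10) = mex{1,2} = 0
g(11) = mex{0,2} = 1
g(12) = mex{0,3} = 1
g(13) = mex{0,1,3} = 2
g(14) = mex{1,2} = 0
So g(14) = 0.
For heap B, compute g(0), g(1), … with moves {3, 4, 6}:
k:     0  1  2  3  4  5  6  7
g(k):  0  0  0  1  1  1  2  2
So g(7) = 2.
Heap C is a plain Nim heap of size 15, so its Grundy value is 15.
For heap D, compute g(0), g(1), … with moves {1, 2, 3, 7}:
g(0) = mex{} = 0
g(1) = mex{0} = 1
g(2) = mex{0,1} = 2
g(3) = mex{0,1,2} = 3
g(4) = mex{1,2,3} = 0
g(5) = mex{0,2,3} = 1
g(6) = mex{0,1,3} = 2
g(7) = mex{0,1,2} = 3
g(8) = mex{1,2,3} = 0
g(9) = mex{0,2,3} = 1
g(10) = mex{0,1,3} = 2
So g(10) = 2.
The value of a disjunctive sum is the nim-sum of the parts.
Combined value = 0 XOR 2 XOR 15 XOR 2 = 15.

15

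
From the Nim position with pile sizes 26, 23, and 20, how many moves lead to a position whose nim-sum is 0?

3

In binary:
  11010  (26)
  10111  (23)
  10100  (20)
  -----
  11001  (25)
The overall nim-sum is X = 25. A pile of size p has a winning move iff p XOR X < p (reduce it to p XOR X).
  26: 26 XOR 25 = 3 < 26 — winning move (to 3).
  23: 23 XOR 25 = 14 < 23 — winning move (to 14).
  20: 20 XOR 25 = 13 < 20 — winning move (to 13).
That gives 3 winning moves.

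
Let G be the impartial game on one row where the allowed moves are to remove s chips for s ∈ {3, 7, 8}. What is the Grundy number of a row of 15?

Compute g(0), g(1), … for moves {3, 7, 8}:
k:     0  1  2  3  4  5  6  7  8  9 10 11 12 13 14 15
g(k):  0  0  0  1  1  1  0  2  2  1  3  0  0  2  1  1
So g(15) = 1.

1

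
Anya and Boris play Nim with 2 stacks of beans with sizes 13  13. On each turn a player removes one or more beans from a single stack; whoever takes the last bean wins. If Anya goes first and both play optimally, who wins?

Compute the nim-sum pairwise:
13 ^ 13 = 0
The nim-sum is 0, so this is a P-position: the player to move is in a losing position under optimal play; Anya is about to move from it and so loses — Boris wins.

Boris wins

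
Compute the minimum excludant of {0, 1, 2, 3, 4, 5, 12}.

6

The values 0, 1, 2, 3, 4, 5 are all present; 6 is the first non-negative integer missing from the set.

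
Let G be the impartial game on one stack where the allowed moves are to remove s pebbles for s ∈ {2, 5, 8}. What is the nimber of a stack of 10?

Grundy values for subtraction set {2, 5, 8}:
g(0) = mex{} = 0
g(1) = mex{} = 0
g(2) = mex{0} = 1
g(3) = mex{0} = 1
g(4) = mex{1} = 0
g(5) = mex{0,1} = 2
g(6) = mex{0} = 1
g(7) = mex{1,2} = 0
g(8) = mex{0,1} = 2
g(9) = mex{0} = 1
g(10) = mex{1,2} = 0
So g(10) = 0.

0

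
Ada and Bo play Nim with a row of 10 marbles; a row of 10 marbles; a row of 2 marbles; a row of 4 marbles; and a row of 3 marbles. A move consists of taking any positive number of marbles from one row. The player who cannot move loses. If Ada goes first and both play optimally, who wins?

Compute the nim-sum pairwise:
10 ⊕ 10 = 0
0 ⊕ 2 = 2
2 ⊕ 4 = 6
6 ⊕ 3 = 5
The nim-sum is 5 ≠ 0, so this is an N-position: the player to move can win; Ada has a winning move.

Ada wins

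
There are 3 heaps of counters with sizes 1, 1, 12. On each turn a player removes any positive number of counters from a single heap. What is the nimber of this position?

12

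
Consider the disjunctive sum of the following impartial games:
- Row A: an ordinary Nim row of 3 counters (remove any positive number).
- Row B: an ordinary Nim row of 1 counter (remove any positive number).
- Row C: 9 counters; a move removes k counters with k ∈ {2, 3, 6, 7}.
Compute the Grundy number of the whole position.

2

Row A is a plain Nim row of size 3, so its Grundy value is 3.
Row B is a plain Nim row of size 1, so its Grundy value is 1.
Grundy values for row C (subtraction set {2, 3, 6, 7}):
k:     0  1  2  3  4  5  6  7  8  9
g(k):  0  0  1  1  2  0  3  1  2  0
So g(9) = 0.
The value of a disjunctive sum is the nim-sum of the parts.
Combined value = 3 XOR 1 XOR 0 = 2.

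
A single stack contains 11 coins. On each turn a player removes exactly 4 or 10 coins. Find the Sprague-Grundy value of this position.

2

Compute g(0), g(1), … for moves {4, 10}:
k:     0  1  2  3  4  5  6  7  8  9 10 11
g(k):  0  0  0  0  1  1  1  1  0  0  2  2
So g(11) = 2.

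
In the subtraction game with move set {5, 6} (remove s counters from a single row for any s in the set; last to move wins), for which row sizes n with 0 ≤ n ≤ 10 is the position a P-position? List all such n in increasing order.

0, 1, 2, 3, 4

Build the Grundy sequence with g(k) = mex{g(k−s) : s ∈ {5, 6}, s ≤ k}:
k:     0  1  2  3  4  5  6  7  8  9 10
g(k):  0  0  0  0  0  1  1  1  1  1  2
The P-positions (g = 0) in 0..10 are 0, 1, 2, 3, 4.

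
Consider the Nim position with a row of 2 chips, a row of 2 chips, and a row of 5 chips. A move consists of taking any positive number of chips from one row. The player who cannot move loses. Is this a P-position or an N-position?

N-position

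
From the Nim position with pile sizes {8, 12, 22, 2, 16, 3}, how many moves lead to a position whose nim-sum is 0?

3

Compute the nim-sum pairwise:
8 XOR 12 = 4
4 XOR 22 = 18
18 XOR 2 = 16
16 XOR 16 = 0
0 XOR 3 = 3
The overall nim-sum is X = 3. A pile of size p has a winning move iff p XOR X < p (reduce it to p XOR X).
  8: 8 XOR 3 = 11 ≥ 8 — no move.
  12: 12 XOR 3 = 15 ≥ 12 — no move.
  22: 22 XOR 3 = 21 < 22 — winning move (to 21).
  2: 2 XOR 3 = 1 < 2 — winning move (to 1).
  16: 16 XOR 3 = 19 ≥ 16 — no move.
  3: 3 XOR 3 = 0 < 3 — winning move (to 0).
That gives 3 winning moves.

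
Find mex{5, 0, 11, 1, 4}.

2

The values 0, 1 are all present; 2 is the first non-negative integer missing from the set.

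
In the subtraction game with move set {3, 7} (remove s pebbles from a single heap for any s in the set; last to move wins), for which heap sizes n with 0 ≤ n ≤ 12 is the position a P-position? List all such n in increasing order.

Grundy values for subtraction set {3, 7}:
k:     0  1  2  3  4  5  6  7  8  9 10 11 12
g(k):  0  0  0  1  1  1  0  2  2  1  0  0  0
The P-positions (g = 0) in 0..12 are 0, 1, 2, 6, 10, 11, 12.

0, 1, 2, 6, 10, 11, 12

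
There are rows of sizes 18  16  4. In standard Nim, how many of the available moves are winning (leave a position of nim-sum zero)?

1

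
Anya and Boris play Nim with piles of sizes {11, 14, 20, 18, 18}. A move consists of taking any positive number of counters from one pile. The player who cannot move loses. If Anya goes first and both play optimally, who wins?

Anya wins

Nim-sum: 11 ^ 14 ^ 20 ^ 18 ^ 18 = 17.
The nim-sum is 17 ≠ 0, so this is an N-position: the player to move can win; Anya has a winning move.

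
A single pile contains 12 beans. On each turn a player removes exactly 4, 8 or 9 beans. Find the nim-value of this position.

3

Build the Grundy sequence with g(k) = mex{g(k−s) : s ∈ {4, 8, 9}, s ≤ k}:
k:     0  1  2  3  4  5  6  7  8  9 10 11 12
g(k):  0  0  0  0  1  1  1  1  2  2  2  2  3
So g(12) = 3.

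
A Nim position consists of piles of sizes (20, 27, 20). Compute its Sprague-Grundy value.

27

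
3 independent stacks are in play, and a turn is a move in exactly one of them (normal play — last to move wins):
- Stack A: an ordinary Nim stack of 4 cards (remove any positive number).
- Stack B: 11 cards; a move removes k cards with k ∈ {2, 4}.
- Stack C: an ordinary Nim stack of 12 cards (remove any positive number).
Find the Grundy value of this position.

Stack A is a plain Nim stack of size 4, so its Grundy value is 4.
Grundy values for stack B (subtraction set {2, 4}):
g(0) = mex{} = 0
g(1) = mex{} = 0
g(2) = mex{0} = 1
g(3) = mex{0} = 1
g(4) = mex{0,1} = 2
g(5) = mex{0,1} = 2
g(6) = mex{1,2} = 0
g(7) = mex{1,2} = 0
g(8) = mex{0,2} = 1
g(9) = mex{0,2} = 1
g(10) = mex{0,1} = 2
g(11) = mex{0,1} = 2
So g(11) = 2.
Stack C is a plain Nim stack of size 12, so its Grundy value is 12.
By the Sprague-Grundy theorem, the Grundy value of a sum of independent games is the XOR of the component values.
Combined value = 4 ⊕ 2 ⊕ 12 = 10.

10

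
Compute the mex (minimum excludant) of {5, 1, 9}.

0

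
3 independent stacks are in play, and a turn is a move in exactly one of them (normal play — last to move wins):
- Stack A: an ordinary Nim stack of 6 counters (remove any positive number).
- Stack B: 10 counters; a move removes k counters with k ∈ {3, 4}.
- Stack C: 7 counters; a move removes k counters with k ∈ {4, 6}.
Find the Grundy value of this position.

Stack A is a plain Nim stack of size 6, so its Grundy value is 6.
Build the Grundy sequence for stack B with g(k) = mex{g(k−s) : s ∈ {3, 4}, s ≤ k}:
g(0) = mex{} = 0
g(1) = mex{} = 0
g(2) = mex{} = 0
g(3) = mex{0} = 1
g(4) = mex{0} = 1
g(5) = mex{0} = 1
g(6) = mex{0,1} = 2
g(7) = mex{1} = 0
g(8) = mex{1} = 0
g(9) = mex{1,2} = 0
g(10) = mex{0,2} = 1
So g(10) = 1.
Build the Grundy sequence for stack C with g(k) = mex{g(k−s) : s ∈ {4, 6}, s ≤ k}:
g(0) = mex{} = 0
g(1) = mex{} = 0
g(2) = mex{} = 0
g(3) = mex{} = 0
g(4) = mex{0} = 1
g(5) = mex{0} = 1
g(6) = mex{0} = 1
g(7) = mex{0} = 1
So g(7) = 1.
By the Sprague-Grundy theorem, the Grundy value of a sum of independent games is the XOR of the component values.
Combined value = 6 XOR 1 XOR 1 = 6.

6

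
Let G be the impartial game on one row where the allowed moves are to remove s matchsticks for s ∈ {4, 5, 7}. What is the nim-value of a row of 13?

0

Grundy values for subtraction set {4, 5, 7}:
k:     0  1  2  3  4  5  6  7  8  9 10 11 12 13
g(k):  0  0  0  0  1  1  1  1  2  2  2  0  0  0
So g(13) = 0.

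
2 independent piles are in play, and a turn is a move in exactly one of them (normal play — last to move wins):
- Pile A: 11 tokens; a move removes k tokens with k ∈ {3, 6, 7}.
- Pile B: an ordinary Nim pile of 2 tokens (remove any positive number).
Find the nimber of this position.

2

Grundy values for pile A (subtraction set {3, 6, 7}):
g(0) = mex{} = 0
g(1) = mex{} = 0
g(2) = mex{} = 0
g(3) = mex{0} = 1
g(4) = mex{0} = 1
g(5) = mex{0} = 1
g(6) = mex{0,1} = 2
g(7) = mex{0,1} = 2
g(8) = mex{0,1} = 2
g(9) = mex{0,1,2} = 3
g(10) = mex{1,2} = 0
g(11) = mex{1,2} = 0
So g(11) = 0.
Pile B is a plain Nim pile of size 2, so its Grundy value is 2.
The value of a disjunctive sum is the nim-sum of the parts.
Combined value = 0 XOR 2 = 2.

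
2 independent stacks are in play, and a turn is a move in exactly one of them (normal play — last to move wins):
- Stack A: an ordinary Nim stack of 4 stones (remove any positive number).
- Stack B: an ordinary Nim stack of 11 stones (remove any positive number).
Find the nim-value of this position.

Stack A is a plain Nim stack of size 4, so its Grundy value is 4.
Stack B is a plain Nim stack of size 11, so its Grundy value is 11.
By the Sprague-Grundy theorem, the Grundy value of a sum of independent games is the XOR of the component values.
Combined value = 4 XOR 11 = 15.

15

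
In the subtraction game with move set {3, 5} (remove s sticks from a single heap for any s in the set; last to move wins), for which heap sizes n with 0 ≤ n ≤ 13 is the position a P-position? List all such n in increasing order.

Grundy values for subtraction set {3, 5}:
g(0) = mex{} = 0
g(1) = mex{} = 0
g(2) = mex{} = 0
g(3) = mex{0} = 1
g(4) = mex{0} = 1
g(5) = mex{0} = 1
g(6) = mex{0,1} = 2
g(7) = mex{0,1} = 2
g(8) = mex{1} = 0
g(9) = mex{1,2} = 0
g(10) = mex{1,2} = 0
g(11) = mex{0,2} = 1
g(12) = mex{0,2} = 1
g(13) = mex{0} = 1
The P-positions (g = 0) in 0..13 are 0, 1, 2, 8, 9, 10.

0, 1, 2, 8, 9, 10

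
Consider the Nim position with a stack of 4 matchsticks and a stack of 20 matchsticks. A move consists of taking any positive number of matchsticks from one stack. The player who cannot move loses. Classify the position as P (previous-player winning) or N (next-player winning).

N-position

Write each in binary and XOR column by column:
  00100  (4)
  10100  (20)
  -----
  10000  (16)
The nim-sum is 16 ≠ 0, so this is an N-position: the player to move can win.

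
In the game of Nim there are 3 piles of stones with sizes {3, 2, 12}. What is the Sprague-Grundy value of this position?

In binary:
  0011  (3)
  0010  (2)
  1100  (12)
  ----
  1101  (13)

13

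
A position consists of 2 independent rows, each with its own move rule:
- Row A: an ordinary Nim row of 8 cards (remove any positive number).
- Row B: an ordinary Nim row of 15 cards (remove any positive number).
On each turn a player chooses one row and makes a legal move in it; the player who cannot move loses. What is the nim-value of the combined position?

7

Row A is a plain Nim row of size 8, so its Grundy value is 8.
Row B is a plain Nim row of size 15, so its Grundy value is 15.
By the Sprague-Grundy theorem, the Grundy value of a sum of independent games is the XOR of the component values.
Combined value = 8 ⊕ 15 = 7.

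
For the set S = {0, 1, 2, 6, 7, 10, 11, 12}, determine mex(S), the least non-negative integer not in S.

3

The values 0, 1, 2 are all present; 3 is the first non-negative integer missing from the set.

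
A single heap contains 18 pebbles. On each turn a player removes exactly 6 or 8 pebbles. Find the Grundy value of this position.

Compute g(0), g(1), … for moves {6, 8}:
k:     0  1  2  3  4  5  6  7  8  9 10 11 12 13 14 15 16 17 18
g(k):  0  0  0  0  0  0  1  1  1  1  1  1  2  2  0  0  0  0  0
So g(18) = 0.

0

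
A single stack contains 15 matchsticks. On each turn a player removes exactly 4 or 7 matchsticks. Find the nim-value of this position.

Compute g(0), g(1), … for moves {4, 7}:
k:     0  1  2  3  4  5  6  7  8  9 10 11 12 13 14 15
g(k):  0  0  0  0  1  1  1  1  2  2  2  0  0  0  0  1
So g(15) = 1.

1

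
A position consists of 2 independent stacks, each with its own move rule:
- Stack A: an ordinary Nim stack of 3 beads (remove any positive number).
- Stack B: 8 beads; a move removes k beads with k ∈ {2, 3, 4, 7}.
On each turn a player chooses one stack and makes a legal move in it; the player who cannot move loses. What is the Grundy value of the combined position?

2

Stack A is a plain Nim stack of size 3, so its Grundy value is 3.
Build the Grundy sequence for stack B with g(k) = mex{g(k−s) : s ∈ {2, 3, 4, 7}, s ≤ k}:
g(0) = mex{} = 0
g(1) = mex{} = 0
g(2) = mex{0} = 1
g(3) = mex{0} = 1
g(4) = mex{0,1} = 2
g(5) = mex{0,1} = 2
g(6) = mex{1,2} = 0
g(7) = mex{0,1,2} = 3
g(8) = mex{0,2} = 1
So g(8) = 1.
By the Sprague-Grundy theorem, the Grundy value of a sum of independent games is the XOR of the component values.
Combined value = 3 ⊕ 1 = 2.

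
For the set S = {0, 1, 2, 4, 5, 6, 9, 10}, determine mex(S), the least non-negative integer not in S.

The values 0, 1, 2 are all present; 3 is the first non-negative integer missing from the set.

3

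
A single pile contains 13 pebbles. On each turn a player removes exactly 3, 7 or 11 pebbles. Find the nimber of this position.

1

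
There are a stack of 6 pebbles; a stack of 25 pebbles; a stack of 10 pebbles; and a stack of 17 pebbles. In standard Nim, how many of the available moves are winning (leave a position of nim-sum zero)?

1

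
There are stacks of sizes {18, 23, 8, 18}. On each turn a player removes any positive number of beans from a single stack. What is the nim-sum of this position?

Compute the nim-sum pairwise:
18 ^ 23 = 5
5 ^ 8 = 13
13 ^ 18 = 31

31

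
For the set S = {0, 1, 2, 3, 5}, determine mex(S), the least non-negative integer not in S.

4

The values 0, 1, 2, 3 are all present; 4 is the first non-negative integer missing from the set.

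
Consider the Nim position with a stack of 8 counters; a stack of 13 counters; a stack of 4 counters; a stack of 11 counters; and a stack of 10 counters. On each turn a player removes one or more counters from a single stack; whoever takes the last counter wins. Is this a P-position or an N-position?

Compute the nim-sum pairwise:
8 ^ 13 = 5
5 ^ 4 = 1
1 ^ 11 = 10
10 ^ 10 = 0
The nim-sum is 0, so this is a P-position: the player to move is in a losing position under optimal play.

P-position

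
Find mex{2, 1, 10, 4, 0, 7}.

3

The values 0, 1, 2 are all present; 3 is the first non-negative integer missing from the set.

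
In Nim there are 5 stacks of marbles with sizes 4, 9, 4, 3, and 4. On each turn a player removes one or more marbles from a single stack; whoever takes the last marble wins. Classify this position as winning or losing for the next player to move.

Compute the nim-sum pairwise:
4 ^ 9 = 13
13 ^ 4 = 9
9 ^ 3 = 10
10 ^ 4 = 14
The nim-sum is 14 ≠ 0, so this is an N-position: the player to move can win.

Winning position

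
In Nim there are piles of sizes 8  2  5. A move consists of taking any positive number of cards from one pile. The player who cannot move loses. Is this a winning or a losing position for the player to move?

Bitwise XOR of the heap sizes:
  1000  (8)
  0010  (2)
  0101  (5)
  ----
  1111  (15)
The nim-sum is 15 ≠ 0, so this is an N-position: the player to move can win.

Winning position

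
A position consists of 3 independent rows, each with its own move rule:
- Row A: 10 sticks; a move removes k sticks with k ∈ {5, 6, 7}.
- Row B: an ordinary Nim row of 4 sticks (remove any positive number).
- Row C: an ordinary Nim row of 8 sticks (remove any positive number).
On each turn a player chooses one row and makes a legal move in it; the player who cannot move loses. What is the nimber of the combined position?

14

Grundy values for row A (subtraction set {5, 6, 7}):
g(0) = mex{} = 0
g(1) = mex{} = 0
g(2) = mex{} = 0
g(3) = mex{} = 0
g(4) = mex{} = 0
g(5) = mex{0} = 1
g(6) = mex{0} = 1
g(7) = mex{0} = 1
g(8) = mex{0} = 1
g(9) = mex{0} = 1
g(10) = mex{0,1} = 2
So g(10) = 2.
Row B is a plain Nim row of size 4, so its Grundy value is 4.
Row C is a plain Nim row of size 8, so its Grundy value is 8.
The value of a disjunctive sum is the nim-sum of the parts.
Combined value = 2 ⊕ 4 ⊕ 8 = 14.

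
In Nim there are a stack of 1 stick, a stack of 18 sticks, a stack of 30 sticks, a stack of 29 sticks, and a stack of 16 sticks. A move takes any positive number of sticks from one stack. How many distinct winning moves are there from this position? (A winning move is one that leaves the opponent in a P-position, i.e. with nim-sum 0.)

Compute the nim-sum pairwise:
1 ⊕ 18 = 19
19 ⊕ 30 = 13
13 ⊕ 29 = 16
16 ⊕ 16 = 0
The nim-sum is already 0, so every move leaves a nonzero nim-sum — there are no winning moves.

0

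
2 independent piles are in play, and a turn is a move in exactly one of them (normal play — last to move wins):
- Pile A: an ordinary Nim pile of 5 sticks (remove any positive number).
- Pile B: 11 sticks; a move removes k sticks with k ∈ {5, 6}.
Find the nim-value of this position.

Pile A is a plain Nim pile of size 5, so its Grundy value is 5.
For pile B, compute g(0), g(1), … with moves {5, 6}:
k:     0  1  2  3  4  5  6  7  8  9 10 11
g(k):  0  0  0  0  0  1  1  1  1  1  2  0
So g(11) = 0.
The value of a disjunctive sum is the nim-sum of the parts.
Combined value = 5 XOR 0 = 5.

5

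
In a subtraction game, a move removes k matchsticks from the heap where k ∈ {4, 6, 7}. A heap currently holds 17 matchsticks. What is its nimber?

1

Build the Grundy sequence with g(k) = mex{g(k−s) : s ∈ {4, 6, 7}, s ≤ k}:
k:     0  1  2  3  4  5  6  7  8  9 10 11 12 13 14 15 16 17
g(k):  0  0  0  0  1  1  1  1  2  2  2  0  0  0  0  1  1  1
So g(17) = 1.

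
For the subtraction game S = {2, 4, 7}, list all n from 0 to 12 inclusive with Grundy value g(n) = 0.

0, 1, 6, 9, 12

Build the Grundy sequence with g(k) = mex{g(k−s) : s ∈ {2, 4, 7}, s ≤ k}:
k:     0  1  2  3  4  5  6  7  8  9 10 11 12
g(k):  0  0  1  1  2  2  0  3  1  0  2  1  0
The P-positions (g = 0) in 0..12 are 0, 1, 6, 9, 12.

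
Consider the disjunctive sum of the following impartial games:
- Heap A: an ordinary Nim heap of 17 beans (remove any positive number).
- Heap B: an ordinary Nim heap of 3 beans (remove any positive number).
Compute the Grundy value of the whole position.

Heap A is a plain Nim heap of size 17, so its Grundy value is 17.
Heap B is a plain Nim heap of size 3, so its Grundy value is 3.
The value of a disjunctive sum is the nim-sum of the parts.
Combined value = 17 ⊕ 3 = 18.

18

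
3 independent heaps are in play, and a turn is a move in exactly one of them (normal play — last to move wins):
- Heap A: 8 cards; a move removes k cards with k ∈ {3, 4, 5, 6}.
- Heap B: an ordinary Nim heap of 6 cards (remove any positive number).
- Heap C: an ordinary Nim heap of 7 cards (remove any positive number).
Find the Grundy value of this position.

3

Build the Grundy sequence for heap A with g(k) = mex{g(k−s) : s ∈ {3, 4, 5, 6}, s ≤ k}:
k:     0  1  2  3  4  5  6  7  8
g(k):  0  0  0  1  1  1  2  2  2
So g(8) = 2.
Heap B is a plain Nim heap of size 6, so its Grundy value is 6.
Heap C is a plain Nim heap of size 7, so its Grundy value is 7.
The value of a disjunctive sum is the nim-sum of the parts.
Combined value = 2 ⊕ 6 ⊕ 7 = 3.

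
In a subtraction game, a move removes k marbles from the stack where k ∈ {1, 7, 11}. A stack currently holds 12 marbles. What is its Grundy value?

Grundy values for subtraction set {1, 7, 11}:
g(0) = mex{} = 0
g(1) = mex{0} = 1
g(2) = mex{1} = 0
g(3) = mex{0} = 1
g(4) = mex{1} = 0
g(5) = mex{0} = 1
g(6) = mex{1} = 0
g(7) = mex{0} = 1
g(8) = mex{1} = 0
g(9) = mex{0} = 1
g(10) = mex{1} = 0
g(11) = mex{0} = 1
g(12) = mex{1} = 0
So g(12) = 0.

0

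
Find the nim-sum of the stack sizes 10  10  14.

14

Nim-sum: 10 ⊕ 10 ⊕ 14 = 14.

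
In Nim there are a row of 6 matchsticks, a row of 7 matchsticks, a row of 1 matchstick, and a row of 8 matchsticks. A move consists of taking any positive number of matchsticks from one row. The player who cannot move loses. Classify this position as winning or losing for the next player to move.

Compute the nim-sum pairwise:
6 ^ 7 = 1
1 ^ 1 = 0
0 ^ 8 = 8
The nim-sum is 8 ≠ 0, so this is an N-position: the player to move can win.

Winning position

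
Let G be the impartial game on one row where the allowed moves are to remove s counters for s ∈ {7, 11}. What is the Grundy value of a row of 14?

2

Build the Grundy sequence with g(k) = mex{g(k−s) : s ∈ {7, 11}, s ≤ k}:
g(0) = mex{} = 0
g(1) = mex{} = 0
g(2) = mex{} = 0
g(3) = mex{} = 0
g(4) = mex{} = 0
g(5) = mex{} = 0
g(6) = mex{} = 0
g(7) = mex{0} = 1
g(8) = mex{0} = 1
g(9) = mex{0} = 1
g(10) = mex{0} = 1
g(11) = mex{0} = 1
g(12) = mex{0} = 1
g(13) = mex{0} = 1
g(14) = mex{0,1} = 2
So g(14) = 2.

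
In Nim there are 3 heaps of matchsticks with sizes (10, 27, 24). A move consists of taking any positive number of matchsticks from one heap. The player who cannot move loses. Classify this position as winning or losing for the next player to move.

Compute the nim-sum pairwise:
10 ^ 27 = 17
17 ^ 24 = 9
The nim-sum is 9 ≠ 0, so this is an N-position: the player to move can win.

Winning position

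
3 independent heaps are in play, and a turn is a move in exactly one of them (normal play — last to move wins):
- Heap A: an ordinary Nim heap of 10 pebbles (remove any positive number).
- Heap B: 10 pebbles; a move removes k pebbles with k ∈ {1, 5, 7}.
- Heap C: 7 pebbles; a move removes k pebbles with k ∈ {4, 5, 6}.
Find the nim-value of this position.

11

Heap A is a plain Nim heap of size 10, so its Grundy value is 10.
For heap B, compute g(0), g(1), … with moves {1, 5, 7}:
k:     0  1  2  3  4  5  6  7  8  9 10
g(k):  0  1  0  1  0  1  0  1  0  1  0
So g(10) = 0.
Grundy values for heap C (subtraction set {4, 5, 6}):
g(0) = mex{} = 0
g(1) = mex{} = 0
g(2) = mex{} = 0
g(3) = mex{} = 0
g(4) = mex{0} = 1
g(5) = mex{0} = 1
g(6) = mex{0} = 1
g(7) = mex{0} = 1
So g(7) = 1.
By the Sprague-Grundy theorem, the Grundy value of a sum of independent games is the XOR of the component values.
Combined value = 10 XOR 0 XOR 1 = 11.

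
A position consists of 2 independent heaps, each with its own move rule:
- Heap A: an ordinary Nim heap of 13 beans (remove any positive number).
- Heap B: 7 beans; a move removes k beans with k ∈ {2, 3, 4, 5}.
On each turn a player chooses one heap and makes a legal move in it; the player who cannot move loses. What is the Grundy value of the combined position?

13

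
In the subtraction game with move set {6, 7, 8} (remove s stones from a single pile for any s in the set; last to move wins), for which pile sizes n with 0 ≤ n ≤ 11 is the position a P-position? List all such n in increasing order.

0, 1, 2, 3, 4, 5

Compute g(0), g(1), … for moves {6, 7, 8}:
g(0) = mex{} = 0
g(1) = mex{} = 0
g(2) = mex{} = 0
g(3) = mex{} = 0
g(4) = mex{} = 0
g(5) = mex{} = 0
g(6) = mex{0} = 1
g(7) = mex{0} = 1
g(8) = mex{0} = 1
g(9) = mex{0} = 1
g(10) = mex{0} = 1
g(11) = mex{0} = 1
The P-positions (g = 0) in 0..11 are 0, 1, 2, 3, 4, 5.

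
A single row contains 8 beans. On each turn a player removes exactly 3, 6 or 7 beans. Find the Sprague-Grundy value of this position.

2

Compute g(0), g(1), … for moves {3, 6, 7}:
k:     0  1  2  3  4  5  6  7  8
g(k):  0  0  0  1  1  1  2  2  2
So g(8) = 2.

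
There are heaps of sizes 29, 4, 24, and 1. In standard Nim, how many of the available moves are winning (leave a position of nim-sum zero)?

0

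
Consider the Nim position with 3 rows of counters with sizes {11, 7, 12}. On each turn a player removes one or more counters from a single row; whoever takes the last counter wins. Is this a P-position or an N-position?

In binary:
  1011  (11)
  0111  (7)
  1100  (12)
  ----
  0000  (0)
The nim-sum is 0, so this is a P-position: the player to move is in a losing position under optimal play.

P-position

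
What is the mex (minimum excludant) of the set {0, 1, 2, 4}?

The values 0, 1, 2 are all present; 3 is the first non-negative integer missing from the set.

3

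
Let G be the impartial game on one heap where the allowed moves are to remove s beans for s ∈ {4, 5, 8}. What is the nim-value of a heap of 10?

2

Grundy values for subtraction set {4, 5, 8}:
g(0) = mex{} = 0
g(1) = mex{} = 0
g(2) = mex{} = 0
g(3) = mex{} = 0
g(4) = mex{0} = 1
g(5) = mex{0} = 1
g(6) = mex{0} = 1
g(7) = mex{0} = 1
g(8) = mex{0,1} = 2
g(9) = mex{0,1} = 2
g(10) = mex{0,1} = 2
So g(10) = 2.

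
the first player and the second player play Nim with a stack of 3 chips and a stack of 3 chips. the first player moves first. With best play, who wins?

Nim-sum: 3 ⊕ 3 = 0.
The nim-sum is 0, so this is a P-position: the player to move is in a losing position under optimal play; the first player is about to move from it and so loses — the second player wins.

the second player wins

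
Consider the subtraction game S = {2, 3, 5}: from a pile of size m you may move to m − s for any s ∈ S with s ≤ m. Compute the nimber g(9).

Build the Grundy sequence with g(k) = mex{g(k−s) : s ∈ {2, 3, 5}, s ≤ k}:
k:     0  1  2  3  4  5  6  7  8  9
g(k):  0  0  1  1  2  2  3  0  0  1
So g(9) = 1.

1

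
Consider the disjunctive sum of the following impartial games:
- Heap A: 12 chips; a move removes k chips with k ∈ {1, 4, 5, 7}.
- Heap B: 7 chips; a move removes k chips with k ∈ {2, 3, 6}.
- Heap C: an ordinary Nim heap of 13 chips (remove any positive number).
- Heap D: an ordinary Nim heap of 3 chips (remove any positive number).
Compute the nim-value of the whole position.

Build the Grundy sequence for heap A with g(k) = mex{g(k−s) : s ∈ {1, 4, 5, 7}, s ≤ k}:
g(0) = mex{} = 0
g(1) = mex{0} = 1
g(2) = mex{1} = 0
g(3) = mex{0} = 1
g(4) = mex{0,1} = 2
g(5) = mex{0,1,2} = 3
g(6) = mex{0,1,3} = 2
g(7) = mex{0,1,2} = 3
g(8) = mex{1,2,3} = 0
g(9) = mex{0,2,3} = 1
g(10) = mex{1,2,3} = 0
g(11) = mex{0,2,3} = 1
g(12) = mex{0,1,3} = 2
So g(12) = 2.
Grundy values for heap B (subtraction set {2, 3, 6}):
g(0) = mex{} = 0
g(1) = mex{} = 0
g(2) = mex{0} = 1
g(3) = mex{0} = 1
g(4) = mex{0,1} = 2
g(5) = mex{1} = 0
g(6) = mex{0,1,2} = 3
g(7) = mex{0,2} = 1
So g(7) = 1.
Heap C is a plain Nim heap of size 13, so its Grundy value is 13.
Heap D is a plain Nim heap of size 3, so its Grundy value is 3.
The value of a disjunctive sum is the nim-sum of the parts.
Combined value = 2 XOR 1 XOR 13 XOR 3 = 13.

13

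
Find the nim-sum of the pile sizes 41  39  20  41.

51

Bitwise XOR of the heap sizes:
  101001  (41)
  100111  (39)
  010100  (20)
  101001  (41)
  ------
  110011  (51)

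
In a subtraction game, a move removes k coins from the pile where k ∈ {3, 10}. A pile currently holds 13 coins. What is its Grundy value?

0

Grundy values for subtraction set {3, 10}:
g(0) = mex{} = 0
g(1) = mex{} = 0
g(2) = mex{} = 0
g(3) = mex{0} = 1
g(4) = mex{0} = 1
g(5) = mex{0} = 1
g(6) = mex{1} = 0
g(7) = mex{1} = 0
g(8) = mex{1} = 0
g(9) = mex{0} = 1
g(10) = mex{0} = 1
g(11) = mex{0} = 1
g(12) = mex{0,1} = 2
g(13) = mex{1} = 0
So g(13) = 0.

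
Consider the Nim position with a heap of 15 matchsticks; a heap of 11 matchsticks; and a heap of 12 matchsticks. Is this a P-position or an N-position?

N-position

Compute the nim-sum pairwise:
15 ⊕ 11 = 4
4 ⊕ 12 = 8
The nim-sum is 8 ≠ 0, so this is an N-position: the player to move can win.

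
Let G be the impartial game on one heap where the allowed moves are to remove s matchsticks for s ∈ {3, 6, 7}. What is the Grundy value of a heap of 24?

Grundy values for subtraction set {3, 6, 7}:
k:     0  1  2  3  4  5  6  7  8  9 10 11 12 13 14 15 16 17 18 19 20 21 22 23 24
g(k):  0  0  0  1  1  1  2  2  2  3  0  0  0  1  1  1  2  2  2  3  0  0  0  1  1
So g(24) = 1.

1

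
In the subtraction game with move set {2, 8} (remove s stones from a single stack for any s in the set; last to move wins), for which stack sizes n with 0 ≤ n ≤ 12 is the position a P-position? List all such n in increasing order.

0, 1, 4, 5, 10, 11

Build the Grundy sequence with g(k) = mex{g(k−s) : s ∈ {2, 8}, s ≤ k}:
k:     0  1  2  3  4  5  6  7  8  9 10 11 12
g(k):  0  0  1  1  0  0  1  1  2  2  0  0  1
The P-positions (g = 0) in 0..12 are 0, 1, 4, 5, 10, 11.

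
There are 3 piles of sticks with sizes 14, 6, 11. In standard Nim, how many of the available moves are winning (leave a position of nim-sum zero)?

3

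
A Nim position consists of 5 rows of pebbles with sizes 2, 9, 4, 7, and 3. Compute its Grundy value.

Nim-sum: 2 ^ 9 ^ 4 ^ 7 ^ 3 = 11.

11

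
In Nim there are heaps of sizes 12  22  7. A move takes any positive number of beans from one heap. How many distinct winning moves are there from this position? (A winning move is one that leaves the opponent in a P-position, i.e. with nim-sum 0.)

Nim-sum: 12 ^ 22 ^ 7 = 29.
The overall nim-sum is X = 29. A heap of size p has a winning move iff p XOR X < p (reduce it to p XOR X).
  12: 12 XOR 29 = 17 ≥ 12 — no move.
  22: 22 XOR 29 = 11 < 22 — winning move (to 11).
  7: 7 XOR 29 = 26 ≥ 7 — no move.
That gives 1 winning move.

1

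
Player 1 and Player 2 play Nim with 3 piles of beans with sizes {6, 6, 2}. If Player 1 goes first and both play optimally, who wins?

Compute the nim-sum pairwise:
6 ⊕ 6 = 0
0 ⊕ 2 = 2
The nim-sum is 2 ≠ 0, so this is an N-position: the player to move can win; Player 1 has a winning move.

Player 1 wins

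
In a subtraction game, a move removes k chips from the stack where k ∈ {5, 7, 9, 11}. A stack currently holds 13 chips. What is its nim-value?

2

Build the Grundy sequence with g(k) = mex{g(k−s) : s ∈ {5, 7, 9, 11}, s ≤ k}:
g(0) = mex{} = 0
g(1) = mex{} = 0
g(2) = mex{} = 0
g(3) = mex{} = 0
g(4) = mex{} = 0
g(5) = mex{0} = 1
g(6) = mex{0} = 1
g(7) = mex{0} = 1
g(8) = mex{0} = 1
g(9) = mex{0} = 1
g(10) = mex{0,1} = 2
g(11) = mex{0,1} = 2
g(12) = mex{0,1} = 2
g(13) = mex{0,1} = 2
So g(13) = 2.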